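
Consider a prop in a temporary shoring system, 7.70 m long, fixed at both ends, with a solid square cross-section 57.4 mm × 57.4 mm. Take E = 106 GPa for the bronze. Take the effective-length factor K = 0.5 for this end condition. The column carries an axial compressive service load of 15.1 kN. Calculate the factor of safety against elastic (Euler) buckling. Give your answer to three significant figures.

I = a⁴/12 = 57.4⁴/12 = 9.046×10^5 mm⁴
I = 9.046×10^5 mm⁴ = 9.046×10^-7 m⁴
Effective length L_e = K·L = 0.5 × 7.70 = 3.850 m
P_cr = π²EI / L_e² = π² × 106×10⁹ × 9.046×10^-7 / 3.850² = 6.385×10^4 N
Factor of safety n = P_cr / P = 63.848 / 15.1 = 4.23

n ≈ 4.23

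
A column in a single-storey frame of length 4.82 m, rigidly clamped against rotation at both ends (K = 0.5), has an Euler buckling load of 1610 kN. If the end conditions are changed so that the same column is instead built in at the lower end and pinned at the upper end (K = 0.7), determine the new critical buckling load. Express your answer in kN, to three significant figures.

P_cr ∝ 1/K², so P_cr,new = P_cr,old × (K_old/K_new)² = 1610 × (0.5/0.7)²
= 1610 × 0.5102 = 821 kN

P_cr ≈ 821 kN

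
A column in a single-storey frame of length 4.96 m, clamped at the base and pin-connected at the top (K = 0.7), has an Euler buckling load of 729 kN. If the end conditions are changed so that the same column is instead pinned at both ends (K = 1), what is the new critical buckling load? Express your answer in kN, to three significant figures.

P_cr ≈ 357 kN

P_cr ∝ 1/K², so P_cr,new = P_cr,old × (K_old/K_new)² = 729 × (0.7/1)²
= 729 × 0.4900 = 357 kN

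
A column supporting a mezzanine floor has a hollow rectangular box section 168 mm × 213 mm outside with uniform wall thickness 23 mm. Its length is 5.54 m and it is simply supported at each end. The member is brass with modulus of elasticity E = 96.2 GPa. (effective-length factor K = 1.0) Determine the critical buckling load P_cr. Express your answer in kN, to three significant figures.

Inner dimensions: h_i = 213 − 2×23 = 167.0 mm, b_i = 168 − 2×23 = 122.0 mm
Weak-axis I_min = (h_o·b_o³ − h_i·b_i³)/12 with b_o = 168, b_i = 122.0 mm (shorter outer/inner sides).
I_min = (213×168³ − 167.0×122.0³)/12 = 5.889×10^7 mm⁴
I = 5.889×10^7 mm⁴ = 5.889×10^-5 m⁴
Effective length L_e = K·L = 1 × 5.54 = 5.540 m
P_cr = π²EI / L_e² = π² × 96.2×10⁹ × 5.889×10^-5 / 5.540² = 1.822×10^6 N

P_cr ≈ 1820 kN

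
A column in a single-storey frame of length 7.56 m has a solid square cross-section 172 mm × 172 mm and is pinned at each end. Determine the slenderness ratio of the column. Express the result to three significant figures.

λ ≈ 152

I = a⁴/12 = 172⁴/12 = 7.293×10^7 mm⁴
A = 2.958×10^4 mm²;  r_min = √(I/A) = √(7.293×10^7/2.958×10^4) = 49.65 mm
L_e = K·L = 1 × 7.56 m = 7.560 m = 7560.0 mm
λ = L_e / r_min = 7560.0 / 49.65 = 152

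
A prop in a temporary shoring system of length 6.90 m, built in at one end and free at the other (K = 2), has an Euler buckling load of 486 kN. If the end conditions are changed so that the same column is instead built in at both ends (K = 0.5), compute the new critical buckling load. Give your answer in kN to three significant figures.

P_cr ∝ 1/K², so P_cr,new = P_cr,old × (K_old/K_new)² = 486 × (2/0.5)²
= 486 × 16.00 = 7780 kN

P_cr ≈ 7780 kN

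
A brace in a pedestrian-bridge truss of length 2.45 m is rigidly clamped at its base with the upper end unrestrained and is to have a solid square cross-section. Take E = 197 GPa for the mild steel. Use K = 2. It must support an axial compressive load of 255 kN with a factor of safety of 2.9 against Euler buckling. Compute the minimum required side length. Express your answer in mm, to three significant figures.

a ≈ 102 mm

Required P_cr = n·P = 2.9 × 255 = 739.5 kN
L_e = K·L = 2 × 2.45 = 4.900 m
Required I = P_cr·L_e²/(π²E) = 7.395×10^5 × 4.900² / (π² × 1.97×10^11) = 9.132×10^-6 m⁴
I_req = 9.132×10^6 mm⁴
Solid square: I = a⁴/12  ⇒  a = (12I)^(1/4) = (12×9.132×10^6)^(1/4) = 102 mm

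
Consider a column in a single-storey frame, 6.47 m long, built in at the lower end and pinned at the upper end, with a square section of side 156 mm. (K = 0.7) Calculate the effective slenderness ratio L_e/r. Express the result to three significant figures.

λ ≈ 101

I = a⁴/12 = 156⁴/12 = 4.935×10^7 mm⁴
A = 2.434×10^4 mm²;  r_min = √(I/A) = √(4.935×10^7/2.434×10^4) = 45.03 mm
L_e = K·L = 0.7 × 6.47 m = 4.529 m = 4529.0 mm
λ = L_e / r_min = 4529.0 / 45.03 = 101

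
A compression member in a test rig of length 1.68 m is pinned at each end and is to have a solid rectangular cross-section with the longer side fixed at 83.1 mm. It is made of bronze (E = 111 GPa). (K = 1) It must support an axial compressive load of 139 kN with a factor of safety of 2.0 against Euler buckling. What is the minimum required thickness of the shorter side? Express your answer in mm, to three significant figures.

Required P_cr = n·P = 2.0 × 139 = 278.0 kN
L_e = K·L = 1 × 1.68 = 1.680 m
Required I = P_cr·L_e²/(π²E) = 2.780×10^5 × 1.680² / (π² × 1.11×10^11) = 7.162×10^-7 m⁴
I_req = 7.162×10^5 mm⁴
Rectangle, weak axis: I_min = h·b³/12 with h = 83.1 mm fixed  ⇒  b = (12I/h)^(1/3) = 46.9 mm

b ≈ 46.9 mm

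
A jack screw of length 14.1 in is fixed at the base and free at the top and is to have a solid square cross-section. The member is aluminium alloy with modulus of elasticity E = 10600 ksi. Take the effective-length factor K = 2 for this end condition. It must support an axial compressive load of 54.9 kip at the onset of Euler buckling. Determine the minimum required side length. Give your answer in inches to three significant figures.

L_e = K·L = 2 × 14.1 = 28.20 in
Required I = P_cr·L_e²/(π²E) = 5.490×10^4 × 28.20² / (π² × 1.06×10^7) = 0.4173 in⁴
Solid square: I = a⁴/12  ⇒  a = (12I)^(1/4) = (12×0.4173)^(1/4) = 1.50 in

a ≈ 1.50 in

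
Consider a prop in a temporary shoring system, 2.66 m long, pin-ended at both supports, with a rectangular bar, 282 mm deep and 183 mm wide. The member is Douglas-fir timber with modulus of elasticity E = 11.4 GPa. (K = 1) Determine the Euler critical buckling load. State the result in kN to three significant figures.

Buckling occurs about the weak axis: I_min = h·b³/12 with b = 183 mm (the shorter side).
I_min = 282×183³/12 = 1.440×10^8 mm⁴
I = 1.440×10^8 mm⁴ = 1.440×10^-4 m⁴
Effective length L_e = K·L = 1 × 2.66 = 2.660 m
P_cr = π²EI / L_e² = π² × 11.4×10⁹ × 1.440×10^-4 / 2.660² = 2.290×10^6 N

P_cr ≈ 2290 kN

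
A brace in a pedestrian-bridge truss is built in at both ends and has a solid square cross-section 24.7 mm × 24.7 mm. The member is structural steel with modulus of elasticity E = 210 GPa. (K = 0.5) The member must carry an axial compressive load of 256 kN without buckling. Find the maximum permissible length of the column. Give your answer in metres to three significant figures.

I = a⁴/12 = 24.7⁴/12 = 3.102×10^4 mm⁴
I = 3.102×10^-8 m⁴
At the buckling limit P_cr = P = 2.560×10^5 N
From P_cr = π²EI/(K·L)²:  L = (1/K)·√(π²EI/P_cr) = (1/0.5)·√(π²×2.10×10^11×3.102×10^-8/2.560×10^5)
L = 1.00 m

L_max ≈ 1.00 m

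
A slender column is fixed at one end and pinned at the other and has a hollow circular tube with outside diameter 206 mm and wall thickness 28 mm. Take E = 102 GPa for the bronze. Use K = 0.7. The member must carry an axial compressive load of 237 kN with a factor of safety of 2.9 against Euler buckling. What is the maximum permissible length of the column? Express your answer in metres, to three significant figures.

L_max ≈ 13.8 m

Inner diameter d_i = 206 − 2×28 = 150.0 mm
I = π(d_o⁴ − d_i⁴)/64 = π(206⁴ − 150.0⁴)/64 = 6.355×10^7 mm⁴
I = 6.355×10^-5 m⁴
Required critical load P_cr = n·P = 2.9 × 237 = 687.3 kN = 6.873×10^5 N
From P_cr = π²EI/(K·L)²:  L = (1/K)·√(π²EI/P_cr) = (1/0.7)·√(π²×1.02×10^11×6.355×10^-5/6.873×10^5)
L = 13.8 m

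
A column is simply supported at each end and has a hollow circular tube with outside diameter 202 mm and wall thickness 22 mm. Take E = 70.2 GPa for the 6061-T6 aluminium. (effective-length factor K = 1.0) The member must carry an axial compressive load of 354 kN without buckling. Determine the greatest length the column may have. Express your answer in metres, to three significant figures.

Inner diameter d_i = 202 − 2×22 = 158.0 mm
I = π(d_o⁴ − d_i⁴)/64 = π(202⁴ − 158.0⁴)/64 = 5.114×10^7 mm⁴
I = 5.114×10^-5 m⁴
At the buckling limit P_cr = P = 3.540×10^5 N
From P_cr = π²EI/(K·L)²:  L = (1/K)·√(π²EI/P_cr) = (1/1)·√(π²×7.02×10^10×5.114×10^-5/3.540×10^5)
L = 10.0 m

L_max ≈ 10.0 m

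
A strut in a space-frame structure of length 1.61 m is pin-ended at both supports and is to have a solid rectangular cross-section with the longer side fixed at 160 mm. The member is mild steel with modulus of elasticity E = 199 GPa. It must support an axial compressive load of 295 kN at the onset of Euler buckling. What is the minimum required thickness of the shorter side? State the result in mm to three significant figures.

b ≈ 30.8 mm

L_e = K·L = 1 × 1.61 = 1.610 m
Required I = P_cr·L_e²/(π²E) = 2.950×10^5 × 1.610² / (π² × 1.99×10^11) = 3.893×10^-7 m⁴
I_req = 3.893×10^5 mm⁴
Rectangle, weak axis: I_min = h·b³/12 with h = 160 mm fixed  ⇒  b = (12I/h)^(1/3) = 30.8 mm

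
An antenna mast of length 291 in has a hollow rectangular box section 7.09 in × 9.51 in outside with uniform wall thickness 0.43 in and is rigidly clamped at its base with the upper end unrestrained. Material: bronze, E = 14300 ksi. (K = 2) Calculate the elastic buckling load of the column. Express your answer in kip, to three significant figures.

P_cr ≈ 45.1 kip

Inner dimensions: h_i = 9.51 − 2×0.43 = 8.650 in, b_i = 7.09 − 2×0.43 = 6.230 in
Weak-axis I_min = (h_o·b_o³ − h_i·b_i³)/12 with b_o = 7.09, b_i = 6.230 in (shorter outer/inner sides).
I_min = (9.51×7.09³ − 8.650×6.230³)/12 = 108.1 in⁴
Effective length L_e = K·L = 2 × 291 = 582.0 in
P_cr = π²EI / L_e² = π² × 14300×10³ × 108.1 / 582.0² = 4.506×10^4 lb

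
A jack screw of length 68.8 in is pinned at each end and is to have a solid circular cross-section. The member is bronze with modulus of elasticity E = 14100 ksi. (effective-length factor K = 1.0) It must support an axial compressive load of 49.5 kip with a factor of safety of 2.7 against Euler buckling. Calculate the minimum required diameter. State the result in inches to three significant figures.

d ≈ 3.10 in

Required P_cr = n·P = 2.7 × 49.5 = 133.6 kip
L_e = K·L = 1 × 68.8 = 68.80 in
Required I = P_cr·L_e²/(π²E) = 1.337×10^5 × 68.80² / (π² × 1.41×10^7) = 4.546 in⁴
Solid circle: I = πd⁴/64  ⇒  d = (64I/π)^(1/4) = (64×4.546/π)^(1/4) = 3.10 in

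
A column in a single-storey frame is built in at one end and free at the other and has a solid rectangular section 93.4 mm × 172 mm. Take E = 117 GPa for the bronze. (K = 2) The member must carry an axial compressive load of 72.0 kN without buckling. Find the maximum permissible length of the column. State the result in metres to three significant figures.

L_max ≈ 6.84 m

Buckling occurs about the weak axis: I_min = h·b³/12 with b = 93.4 mm (the shorter side).
I_min = 172×93.4³/12 = 1.168×10^7 mm⁴
I = 1.168×10^-5 m⁴
At the buckling limit P_cr = P = 7.200×10^4 N
From P_cr = π²EI/(K·L)²:  L = (1/K)·√(π²EI/P_cr) = (1/2)·√(π²×1.17×10^11×1.168×10^-5/7.200×10^4)
L = 6.84 m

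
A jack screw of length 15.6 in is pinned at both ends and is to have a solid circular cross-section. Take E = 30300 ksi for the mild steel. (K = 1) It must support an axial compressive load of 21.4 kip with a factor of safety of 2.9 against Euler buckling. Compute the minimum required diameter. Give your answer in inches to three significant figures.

d ≈ 1.01 in

Required P_cr = n·P = 2.9 × 21.4 = 62.06 kip
L_e = K·L = 1 × 15.6 = 15.60 in
Required I = P_cr·L_e²/(π²E) = 6.206×10^4 × 15.60² / (π² × 3.03×10^7) = 5.050×10^-2 in⁴
Solid circle: I = πd⁴/64  ⇒  d = (64I/π)^(1/4) = (64×5.050×10^-2/π)^(1/4) = 1.01 in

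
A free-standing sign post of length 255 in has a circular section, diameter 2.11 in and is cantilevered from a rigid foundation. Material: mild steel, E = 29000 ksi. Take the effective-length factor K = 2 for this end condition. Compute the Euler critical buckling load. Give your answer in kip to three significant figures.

I = πd⁴/64 = π×2.11⁴/64 = 0.9730 in⁴
Effective length L_e = K·L = 2 × 255 = 510.0 in
P_cr = π²EI / L_e² = π² × 29000×10³ × 0.9730 / 510.0² = 1.071×10^3 lb

P_cr ≈ 1.07 kip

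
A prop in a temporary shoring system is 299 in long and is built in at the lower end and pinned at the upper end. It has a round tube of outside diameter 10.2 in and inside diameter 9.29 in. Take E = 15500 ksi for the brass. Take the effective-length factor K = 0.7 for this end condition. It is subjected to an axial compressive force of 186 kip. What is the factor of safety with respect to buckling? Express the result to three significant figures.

d_o = 10.2 in, d_i = 9.29 in
I = π(d_o⁴ − d_i⁴)/64 = π(10.2⁴ − 9.290⁴)/64 = 165.7 in⁴
Effective length L_e = K·L = 0.7 × 299 = 209.3 in
P_cr = π²EI / L_e² = π² × 15500×10³ × 165.7 / 209.3² = 5.787×10^5 lb
Factor of safety n = P_cr / P = 578.70 / 186 = 3.11

n ≈ 3.11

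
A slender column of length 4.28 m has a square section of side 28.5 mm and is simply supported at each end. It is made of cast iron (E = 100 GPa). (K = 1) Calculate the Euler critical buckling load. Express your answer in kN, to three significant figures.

P_cr ≈ 2.96 kN

I = a⁴/12 = 28.5⁴/12 = 5.498×10^4 mm⁴
I = 5.498×10^4 mm⁴ = 5.498×10^-8 m⁴
Effective length L_e = K·L = 1 × 4.28 = 4.280 m
P_cr = π²EI / L_e² = π² × 100×10⁹ × 5.498×10^-8 / 4.280² = 2.962×10^3 N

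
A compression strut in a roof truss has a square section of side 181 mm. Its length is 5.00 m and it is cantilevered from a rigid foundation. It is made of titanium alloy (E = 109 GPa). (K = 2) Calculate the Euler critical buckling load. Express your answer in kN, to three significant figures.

P_cr ≈ 962 kN

I = a⁴/12 = 181⁴/12 = 8.944×10^7 mm⁴
I = 8.944×10^7 mm⁴ = 8.944×10^-5 m⁴
Effective length L_e = K·L = 2 × 5.00 = 10.00 m
P_cr = π²EI / L_e² = π² × 109×10⁹ × 8.944×10^-5 / 10.00² = 9.622×10^5 N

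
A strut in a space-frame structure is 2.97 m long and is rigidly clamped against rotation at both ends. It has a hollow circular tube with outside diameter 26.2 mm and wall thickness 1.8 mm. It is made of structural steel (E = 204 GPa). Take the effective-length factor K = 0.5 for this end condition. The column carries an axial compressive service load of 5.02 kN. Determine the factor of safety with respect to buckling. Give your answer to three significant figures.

n ≈ 1.88

Inner diameter d_i = 26.2 − 2×1.8 = 22.60 mm
I = π(d_o⁴ − d_i⁴)/64 = π(26.2⁴ − 22.60⁴)/64 = 1.032×10^4 mm⁴
I = 1.032×10^4 mm⁴ = 1.032×10^-8 m⁴
Effective length L_e = K·L = 0.5 × 2.97 = 1.485 m
P_cr = π²EI / L_e² = π² × 204×10⁹ × 1.032×10^-8 / 1.485² = 9.426×10^3 N
Factor of safety n = P_cr / P = 9.4262 / 5.02 = 1.88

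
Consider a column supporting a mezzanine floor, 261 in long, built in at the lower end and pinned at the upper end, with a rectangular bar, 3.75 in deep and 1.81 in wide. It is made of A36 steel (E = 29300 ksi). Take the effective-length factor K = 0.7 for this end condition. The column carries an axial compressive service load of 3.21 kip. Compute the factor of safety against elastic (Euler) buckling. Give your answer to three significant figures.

Buckling occurs about the weak axis: I_min = h·b³/12 with b = 1.81 in (the shorter side).
I_min = 3.75×1.81³/12 = 1.853 in⁴
Effective length L_e = K·L = 0.7 × 261 = 182.7 in
P_cr = π²EI / L_e² = π² × 29300×10³ × 1.853 / 182.7² = 1.605×10^4 lb
Factor of safety n = P_cr / P = 16.054 / 3.21 = 5.00

n ≈ 5.00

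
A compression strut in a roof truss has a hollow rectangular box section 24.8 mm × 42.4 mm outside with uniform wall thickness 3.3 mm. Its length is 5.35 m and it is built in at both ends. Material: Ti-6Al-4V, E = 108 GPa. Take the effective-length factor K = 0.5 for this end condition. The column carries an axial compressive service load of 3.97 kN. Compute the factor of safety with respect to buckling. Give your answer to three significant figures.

n ≈ 1.35

Inner dimensions: h_i = 42.4 − 2×3.3 = 35.80 mm, b_i = 24.8 − 2×3.3 = 18.20 mm
Weak-axis I_min = (h_o·b_o³ − h_i·b_i³)/12 with b_o = 24.8, b_i = 18.20 mm (shorter outer/inner sides).
I_min = (42.4×24.8³ − 35.80×18.20³)/12 = 3.591×10^4 mm⁴
I = 3.591×10^4 mm⁴ = 3.591×10^-8 m⁴
Effective length L_e = K·L = 0.5 × 5.35 = 2.675 m
P_cr = π²EI / L_e² = π² × 108×10⁹ × 3.591×10^-8 / 2.675² = 5.349×10^3 N
Factor of safety n = P_cr / P = 5.3490 / 3.97 = 1.35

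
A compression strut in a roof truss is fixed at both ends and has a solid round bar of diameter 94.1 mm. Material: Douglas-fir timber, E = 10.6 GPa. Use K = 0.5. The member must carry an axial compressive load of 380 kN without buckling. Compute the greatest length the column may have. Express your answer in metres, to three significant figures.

I = πd⁴/64 = π×94.1⁴/64 = 3.849×10^6 mm⁴
I = 3.849×10^-6 m⁴
At the buckling limit P_cr = P = 3.800×10^5 N
From P_cr = π²EI/(K·L)²:  L = (1/K)·√(π²EI/P_cr) = (1/0.5)·√(π²×1.06×10^10×3.849×10^-6/3.800×10^5)
L = 2.06 m

L_max ≈ 2.06 m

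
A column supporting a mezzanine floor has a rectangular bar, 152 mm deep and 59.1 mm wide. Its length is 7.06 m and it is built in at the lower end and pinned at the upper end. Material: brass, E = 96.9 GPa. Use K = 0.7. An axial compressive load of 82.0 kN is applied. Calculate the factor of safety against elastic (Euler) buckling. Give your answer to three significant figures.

Buckling occurs about the weak axis: I_min = h·b³/12 with b = 59.1 mm (the shorter side).
I_min = 152×59.1³/12 = 2.615×10^6 mm⁴
I = 2.615×10^6 mm⁴ = 2.615×10^-6 m⁴
Effective length L_e = K·L = 0.7 × 7.06 = 4.942 m
P_cr = π²EI / L_e² = π² × 96.9×10⁹ × 2.615×10^-6 / 4.942² = 1.024×10^5 N
Factor of safety n = P_cr / P = 102.39 / 82.0 = 1.25

n ≈ 1.25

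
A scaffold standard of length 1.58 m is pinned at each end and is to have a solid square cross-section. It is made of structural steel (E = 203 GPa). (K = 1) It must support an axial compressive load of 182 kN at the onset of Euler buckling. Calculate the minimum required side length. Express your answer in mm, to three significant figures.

a ≈ 40.6 mm

L_e = K·L = 1 × 1.58 = 1.580 m
Required I = P_cr·L_e²/(π²E) = 1.820×10^5 × 1.580² / (π² × 2.03×10^11) = 2.268×10^-7 m⁴
I_req = 2.268×10^5 mm⁴
Solid square: I = a⁴/12  ⇒  a = (12I)^(1/4) = (12×2.268×10^5)^(1/4) = 40.6 mm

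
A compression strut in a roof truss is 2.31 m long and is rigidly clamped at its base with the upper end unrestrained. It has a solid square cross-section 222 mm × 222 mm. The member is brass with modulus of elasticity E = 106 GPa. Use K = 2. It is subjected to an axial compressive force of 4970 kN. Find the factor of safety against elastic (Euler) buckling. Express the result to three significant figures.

I = a⁴/12 = 222⁴/12 = 2.024×10^8 mm⁴
I = 2.024×10^8 mm⁴ = 2.024×10^-4 m⁴
Effective length L_e = K·L = 2 × 2.31 = 4.620 m
P_cr = π²EI / L_e² = π² × 106×10⁹ × 2.024×10^-4 / 4.620² = 9.921×10^6 N
Factor of safety n = P_cr / P = 9920.9 / 4970 = 2.00

n ≈ 2.00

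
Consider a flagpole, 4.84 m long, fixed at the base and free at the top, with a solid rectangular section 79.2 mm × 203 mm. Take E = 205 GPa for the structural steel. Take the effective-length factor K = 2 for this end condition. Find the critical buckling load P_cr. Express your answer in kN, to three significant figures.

Buckling occurs about the weak axis: I_min = h·b³/12 with b = 79.2 mm (the shorter side).
I_min = 203×79.2³/12 = 8.404×10^6 mm⁴
I = 8.404×10^6 mm⁴ = 8.404×10^-6 m⁴
Effective length L_e = K·L = 2 × 4.84 = 9.680 m
P_cr = π²EI / L_e² = π² × 205×10⁹ × 8.404×10^-6 / 9.680² = 1.815×10^5 N

P_cr ≈ 181 kN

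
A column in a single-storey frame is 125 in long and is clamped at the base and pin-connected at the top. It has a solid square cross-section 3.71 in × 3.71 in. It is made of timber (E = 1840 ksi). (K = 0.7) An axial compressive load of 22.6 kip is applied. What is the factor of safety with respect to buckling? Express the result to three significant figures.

I = a⁴/12 = 3.71⁴/12 = 15.79 in⁴
Effective length L_e = K·L = 0.7 × 125 = 87.50 in
P_cr = π²EI / L_e² = π² × 1840×10³ × 15.79 / 87.50² = 3.745×10^4 lb
Factor of safety n = P_cr / P = 37.447 / 22.6 = 1.66

n ≈ 1.66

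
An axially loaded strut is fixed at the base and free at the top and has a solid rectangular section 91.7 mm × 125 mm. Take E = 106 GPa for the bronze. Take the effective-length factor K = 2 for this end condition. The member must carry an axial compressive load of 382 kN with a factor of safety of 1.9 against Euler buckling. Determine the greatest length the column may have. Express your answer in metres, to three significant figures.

L_max ≈ 1.70 m

Buckling occurs about the weak axis: I_min = h·b³/12 with b = 91.7 mm (the shorter side).
I_min = 125×91.7³/12 = 8.032×10^6 mm⁴
I = 8.032×10^-6 m⁴
Required critical load P_cr = n·P = 1.9 × 382 = 725.8 kN = 7.258×10^5 N
From P_cr = π²EI/(K·L)²:  L = (1/K)·√(π²EI/P_cr) = (1/2)·√(π²×1.06×10^11×8.032×10^-6/7.258×10^5)
L = 1.70 m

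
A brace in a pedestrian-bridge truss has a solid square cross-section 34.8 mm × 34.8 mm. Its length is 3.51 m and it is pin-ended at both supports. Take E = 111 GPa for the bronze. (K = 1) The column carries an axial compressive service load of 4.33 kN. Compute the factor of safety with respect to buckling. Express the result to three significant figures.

I = a⁴/12 = 34.8⁴/12 = 1.222×10^5 mm⁴
I = 1.222×10^5 mm⁴ = 1.222×10^-7 m⁴
Effective length L_e = K·L = 1 × 3.51 = 3.510 m
P_cr = π²EI / L_e² = π² × 111×10⁹ × 1.222×10^-7 / 3.510² = 1.087×10^4 N
Factor of safety n = P_cr / P = 10.868 / 4.33 = 2.51

n ≈ 2.51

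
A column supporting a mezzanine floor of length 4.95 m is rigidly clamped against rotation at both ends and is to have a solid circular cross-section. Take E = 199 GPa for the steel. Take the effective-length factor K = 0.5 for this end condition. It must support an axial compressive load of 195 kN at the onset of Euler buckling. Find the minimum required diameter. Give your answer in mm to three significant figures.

L_e = K·L = 0.5 × 4.95 = 2.475 m
Required I = P_cr·L_e²/(π²E) = 1.950×10^5 × 2.475² / (π² × 1.99×10^11) = 6.082×10^-7 m⁴
I_req = 6.082×10^5 mm⁴
Solid circle: I = πd⁴/64  ⇒  d = (64I/π)^(1/4) = (64×6.082×10^5/π)^(1/4) = 59.3 mm

d ≈ 59.3 mm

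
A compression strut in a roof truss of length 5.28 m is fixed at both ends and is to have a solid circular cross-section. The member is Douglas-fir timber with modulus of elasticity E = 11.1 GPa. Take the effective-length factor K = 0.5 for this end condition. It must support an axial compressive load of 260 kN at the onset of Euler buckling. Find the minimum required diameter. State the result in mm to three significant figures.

d ≈ 135 mm

L_e = K·L = 0.5 × 5.28 = 2.640 m
Required I = P_cr·L_e²/(π²E) = 2.600×10^5 × 2.640² / (π² × 1.11×10^10) = 1.654×10^-5 m⁴
I_req = 1.654×10^7 mm⁴
Solid circle: I = πd⁴/64  ⇒  d = (64I/π)^(1/4) = (64×1.654×10^7/π)^(1/4) = 135 mm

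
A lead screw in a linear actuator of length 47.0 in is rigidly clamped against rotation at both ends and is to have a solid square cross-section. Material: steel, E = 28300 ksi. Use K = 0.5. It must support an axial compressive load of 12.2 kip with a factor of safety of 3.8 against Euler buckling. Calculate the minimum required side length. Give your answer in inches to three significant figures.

Required P_cr = n·P = 3.8 × 12.2 = 46.36 kip
L_e = K·L = 0.5 × 47.0 = 23.50 in
Required I = P_cr·L_e²/(π²E) = 4.636×10^4 × 23.50² / (π² × 2.83×10^7) = 9.166×10^-2 in⁴
Solid square: I = a⁴/12  ⇒  a = (12I)^(1/4) = (12×9.166×10^-2)^(1/4) = 1.02 in

a ≈ 1.02 in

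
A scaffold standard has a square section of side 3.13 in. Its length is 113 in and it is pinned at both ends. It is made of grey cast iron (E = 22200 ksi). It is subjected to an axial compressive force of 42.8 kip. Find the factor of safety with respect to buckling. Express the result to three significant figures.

n ≈ 3.21

I = a⁴/12 = 3.13⁴/12 = 7.998 in⁴
Effective length L_e = K·L = 1 × 113 = 113.0 in
P_cr = π²EI / L_e² = π² × 22200×10³ × 7.998 / 113.0² = 1.372×10^5 lb
Factor of safety n = P_cr / P = 137.24 / 42.8 = 3.21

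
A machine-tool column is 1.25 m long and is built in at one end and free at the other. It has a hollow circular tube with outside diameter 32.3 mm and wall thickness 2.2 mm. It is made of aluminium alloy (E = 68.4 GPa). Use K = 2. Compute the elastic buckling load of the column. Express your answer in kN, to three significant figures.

Inner diameter d_i = 32.3 − 2×2.2 = 27.90 mm
I = π(d_o⁴ − d_i⁴)/64 = π(32.3⁴ − 27.90⁴)/64 = 2.369×10^4 mm⁴
I = 2.369×10^4 mm⁴ = 2.369×10^-8 m⁴
Effective length L_e = K·L = 2 × 1.25 = 2.500 m
P_cr = π²EI / L_e² = π² × 68.4×10⁹ × 2.369×10^-8 / 2.500² = 2.558×10^3 N

P_cr ≈ 2.56 kN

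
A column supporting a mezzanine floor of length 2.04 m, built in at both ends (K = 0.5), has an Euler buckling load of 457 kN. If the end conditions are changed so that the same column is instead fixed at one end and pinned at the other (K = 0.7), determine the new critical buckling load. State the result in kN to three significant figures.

P_cr ∝ 1/K², so P_cr,new = P_cr,old × (K_old/K_new)² = 457 × (0.5/0.7)²
= 457 × 0.5102 = 233 kN

P_cr ≈ 233 kN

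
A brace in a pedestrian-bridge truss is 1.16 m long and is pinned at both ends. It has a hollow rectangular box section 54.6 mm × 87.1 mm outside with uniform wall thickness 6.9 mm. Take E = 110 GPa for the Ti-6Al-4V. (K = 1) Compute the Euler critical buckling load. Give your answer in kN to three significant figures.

P_cr ≈ 618 kN

Inner dimensions: h_i = 87.1 − 2×6.9 = 73.30 mm, b_i = 54.6 − 2×6.9 = 40.80 mm
Weak-axis I_min = (h_o·b_o³ − h_i·b_i³)/12 with b_o = 54.6, b_i = 40.80 mm (shorter outer/inner sides).
I_min = (87.1×54.6³ − 73.30×40.80³)/12 = 7.666×10^5 mm⁴
I = 7.666×10^5 mm⁴ = 7.666×10^-7 m⁴
Effective length L_e = K·L = 1 × 1.16 = 1.160 m
P_cr = π²EI / L_e² = π² × 110×10⁹ × 7.666×10^-7 / 1.160² = 6.185×10^5 N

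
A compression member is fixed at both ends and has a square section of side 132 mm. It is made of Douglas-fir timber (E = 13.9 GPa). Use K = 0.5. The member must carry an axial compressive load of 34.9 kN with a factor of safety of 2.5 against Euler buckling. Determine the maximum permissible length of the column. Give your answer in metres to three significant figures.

L_max ≈ 12.6 m

I = a⁴/12 = 132⁴/12 = 2.530×10^7 mm⁴
I = 2.530×10^-5 m⁴
Required critical load P_cr = n·P = 2.5 × 34.9 = 87.25 kN = 8.725×10^4 N
From P_cr = π²EI/(K·L)²:  L = (1/K)·√(π²EI/P_cr) = (1/0.5)·√(π²×1.39×10^10×2.530×10^-5/8.725×10^4)
L = 12.6 m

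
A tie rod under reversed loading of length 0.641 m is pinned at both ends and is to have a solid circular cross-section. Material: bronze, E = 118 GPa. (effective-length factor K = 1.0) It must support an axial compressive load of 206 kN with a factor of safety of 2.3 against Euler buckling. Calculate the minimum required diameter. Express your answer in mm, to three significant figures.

d ≈ 43.0 mm

Required P_cr = n·P = 2.3 × 206 = 473.8 kN
L_e = K·L = 1 × 0.641 = 0.6410 m
Required I = P_cr·L_e²/(π²E) = 4.738×10^5 × 0.6410² / (π² × 1.18×10^11) = 1.672×10^-7 m⁴
I_req = 1.672×10^5 mm⁴
Solid circle: I = πd⁴/64  ⇒  d = (64I/π)^(1/4) = (64×1.672×10^5/π)^(1/4) = 43.0 mm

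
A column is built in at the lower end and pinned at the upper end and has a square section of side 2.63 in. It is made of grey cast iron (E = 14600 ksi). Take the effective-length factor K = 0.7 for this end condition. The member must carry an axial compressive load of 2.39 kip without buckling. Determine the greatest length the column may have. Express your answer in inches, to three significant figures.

I = a⁴/12 = 2.63⁴/12 = 3.987 in⁴
At the buckling limit P_cr = P = 2.390×10^3 lb
From P_cr = π²EI/(K·L)²:  L = (1/K)·√(π²EI/P_cr) = (1/0.7)·√(π²×1.46×10^7×3.987/2.390×10^3)
L = 700 in

L_max ≈ 700 in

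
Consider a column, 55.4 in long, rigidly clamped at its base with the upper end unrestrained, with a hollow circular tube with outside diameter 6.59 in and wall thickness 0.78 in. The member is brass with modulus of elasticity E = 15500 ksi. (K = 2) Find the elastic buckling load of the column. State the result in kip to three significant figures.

Inner diameter d_i = 6.59 − 2×0.78 = 5.030 in
I = π(d_o⁴ − d_i⁴)/64 = π(6.59⁴ − 5.030⁴)/64 = 61.16 in⁴
Effective length L_e = K·L = 2 × 55.4 = 110.8 in
P_cr = π²EI / L_e² = π² × 15500×10³ × 61.16 / 110.8² = 7.621×10^5 lb

P_cr ≈ 762 kip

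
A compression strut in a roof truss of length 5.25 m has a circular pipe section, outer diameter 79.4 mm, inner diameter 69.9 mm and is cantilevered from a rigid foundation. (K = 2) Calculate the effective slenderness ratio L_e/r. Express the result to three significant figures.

λ ≈ 397

d_o = 79.4 mm, d_i = 69.9 mm
I = π(d_o⁴ − d_i⁴)/64 = π(79.4⁴ − 69.90⁴)/64 = 7.791×10^5 mm⁴
A = 1.114×10^3 mm²;  r_min = √(I/A) = √(7.791×10^5/1.114×10^3) = 26.45 mm
L_e = K·L = 2 × 5.25 m = 10.50 m = 10500 mm
λ = L_e / r_min = 10500 / 26.45 = 397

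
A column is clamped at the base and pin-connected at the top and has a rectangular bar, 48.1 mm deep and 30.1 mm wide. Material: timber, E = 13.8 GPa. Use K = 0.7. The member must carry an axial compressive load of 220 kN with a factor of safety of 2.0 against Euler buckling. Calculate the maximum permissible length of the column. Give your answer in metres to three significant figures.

L_max ≈ 0.263 m

Buckling occurs about the weak axis: I_min = h·b³/12 with b = 30.1 mm (the shorter side).
I_min = 48.1×30.1³/12 = 1.093×10^5 mm⁴
I = 1.093×10^-7 m⁴
Required critical load P_cr = n·P = 2.0 × 220 = 440.0 kN = 4.400×10^5 N
From P_cr = π²EI/(K·L)²:  L = (1/K)·√(π²EI/P_cr) = (1/0.7)·√(π²×1.38×10^10×1.093×10^-7/4.400×10^5)
L = 0.263 m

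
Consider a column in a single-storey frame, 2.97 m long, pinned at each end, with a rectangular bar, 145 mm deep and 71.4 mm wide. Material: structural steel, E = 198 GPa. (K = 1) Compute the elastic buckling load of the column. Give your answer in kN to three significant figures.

Buckling occurs about the weak axis: I_min = h·b³/12 with b = 71.4 mm (the shorter side).
I_min = 145×71.4³/12 = 4.398×10^6 mm⁴
I = 4.398×10^6 mm⁴ = 4.398×10^-6 m⁴
Effective length L_e = K·L = 1 × 2.97 = 2.970 m
P_cr = π²EI / L_e² = π² × 198×10⁹ × 4.398×10^-6 / 2.970² = 9.744×10^5 N

P_cr ≈ 974 kN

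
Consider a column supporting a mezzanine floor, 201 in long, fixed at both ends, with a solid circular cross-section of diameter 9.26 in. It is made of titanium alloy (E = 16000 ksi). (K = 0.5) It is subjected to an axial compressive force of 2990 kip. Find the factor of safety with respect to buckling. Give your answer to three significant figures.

I = πd⁴/64 = π×9.26⁴/64 = 360.9 in⁴
Effective length L_e = K·L = 0.5 × 201 = 100.5 in
P_cr = π²EI / L_e² = π² × 16000×10³ × 360.9 / 100.5² = 5.643×10^6 lb
Factor of safety n = P_cr / P = 5642.9 / 2990 = 1.89

n ≈ 1.89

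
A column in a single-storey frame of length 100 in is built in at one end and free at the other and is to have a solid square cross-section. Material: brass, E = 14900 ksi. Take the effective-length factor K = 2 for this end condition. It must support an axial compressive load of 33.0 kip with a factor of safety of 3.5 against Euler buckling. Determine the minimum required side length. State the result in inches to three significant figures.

a ≈ 4.41 in

Required P_cr = n·P = 3.5 × 33.0 = 115.5 kip
L_e = K·L = 2 × 100 = 200.0 in
Required I = P_cr·L_e²/(π²E) = 1.155×10^5 × 200.0² / (π² × 1.49×10^7) = 31.42 in⁴
Solid square: I = a⁴/12  ⇒  a = (12I)^(1/4) = (12×31.42)^(1/4) = 4.41 in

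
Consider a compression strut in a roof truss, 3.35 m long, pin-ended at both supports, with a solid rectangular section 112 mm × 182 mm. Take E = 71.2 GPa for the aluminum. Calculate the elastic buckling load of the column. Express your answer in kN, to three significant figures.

P_cr ≈ 1330 kN

Buckling occurs about the weak axis: I_min = h·b³/12 with b = 112 mm (the shorter side).
I_min = 182×112³/12 = 2.131×10^7 mm⁴
I = 2.131×10^7 mm⁴ = 2.131×10^-5 m⁴
Effective length L_e = K·L = 1 × 3.35 = 3.350 m
P_cr = π²EI / L_e² = π² × 71.2×10⁹ × 2.131×10^-5 / 3.350² = 1.334×10^6 N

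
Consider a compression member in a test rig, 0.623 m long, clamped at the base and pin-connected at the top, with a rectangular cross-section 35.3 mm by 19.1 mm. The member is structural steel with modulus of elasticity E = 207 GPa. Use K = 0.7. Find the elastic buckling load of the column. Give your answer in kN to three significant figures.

P_cr ≈ 220 kN

Buckling occurs about the weak axis: I_min = h·b³/12 with b = 19.1 mm (the shorter side).
I_min = 35.3×19.1³/12 = 2.050×10^4 mm⁴
I = 2.050×10^4 mm⁴ = 2.050×10^-8 m⁴
Effective length L_e = K·L = 0.7 × 0.623 = 0.4361 m
P_cr = π²EI / L_e² = π² × 207×10⁹ × 2.050×10^-8 / 0.4361² = 2.202×10^5 N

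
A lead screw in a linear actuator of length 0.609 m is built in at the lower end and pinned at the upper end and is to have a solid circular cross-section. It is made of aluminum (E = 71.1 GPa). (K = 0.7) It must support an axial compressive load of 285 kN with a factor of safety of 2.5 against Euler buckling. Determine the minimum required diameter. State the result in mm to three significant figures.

d ≈ 44.0 mm

Required P_cr = n·P = 2.5 × 285 = 712.5 kN
L_e = K·L = 0.7 × 0.609 = 0.4263 m
Required I = P_cr·L_e²/(π²E) = 7.125×10^5 × 0.4263² / (π² × 7.11×10^10) = 1.845×10^-7 m⁴
I_req = 1.845×10^5 mm⁴
Solid circle: I = πd⁴/64  ⇒  d = (64I/π)^(1/4) = (64×1.845×10^5/π)^(1/4) = 44.0 mm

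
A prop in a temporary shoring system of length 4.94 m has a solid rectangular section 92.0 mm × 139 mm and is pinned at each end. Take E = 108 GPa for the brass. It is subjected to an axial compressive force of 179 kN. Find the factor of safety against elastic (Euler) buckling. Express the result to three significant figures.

n ≈ 2.20

Buckling occurs about the weak axis: I_min = h·b³/12 with b = 92.0 mm (the shorter side).
I_min = 139×92.0³/12 = 9.020×10^6 mm⁴
I = 9.020×10^6 mm⁴ = 9.020×10^-6 m⁴
Effective length L_e = K·L = 1 × 4.94 = 4.940 m
P_cr = π²EI / L_e² = π² × 108×10⁹ × 9.020×10^-6 / 4.940² = 3.940×10^5 N
Factor of safety n = P_cr / P = 393.97 / 179 = 2.20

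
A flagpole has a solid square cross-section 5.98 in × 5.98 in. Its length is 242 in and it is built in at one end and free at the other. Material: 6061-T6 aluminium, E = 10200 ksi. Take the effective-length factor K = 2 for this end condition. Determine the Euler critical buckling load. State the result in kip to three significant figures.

I = a⁴/12 = 5.98⁴/12 = 106.6 in⁴
Effective length L_e = K·L = 2 × 242 = 484.0 in
P_cr = π²EI / L_e² = π² × 10200×10³ × 106.6 / 484.0² = 4.580×10^4 lb

P_cr ≈ 45.8 kip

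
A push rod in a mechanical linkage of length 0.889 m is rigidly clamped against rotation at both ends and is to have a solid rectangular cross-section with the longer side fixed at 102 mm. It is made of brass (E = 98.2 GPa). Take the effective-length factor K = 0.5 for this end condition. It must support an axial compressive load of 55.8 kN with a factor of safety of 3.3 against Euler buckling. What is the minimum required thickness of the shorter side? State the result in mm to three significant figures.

b ≈ 16.4 mm

Required P_cr = n·P = 3.3 × 55.8 = 184.1 kN
L_e = K·L = 0.5 × 0.889 = 0.4445 m
Required I = P_cr·L_e²/(π²E) = 1.841×10^5 × 0.4445² / (π² × 9.82×10^10) = 3.754×10^-8 m⁴
I_req = 3.754×10^4 mm⁴
Rectangle, weak axis: I_min = h·b³/12 with h = 102 mm fixed  ⇒  b = (12I/h)^(1/3) = 16.4 mm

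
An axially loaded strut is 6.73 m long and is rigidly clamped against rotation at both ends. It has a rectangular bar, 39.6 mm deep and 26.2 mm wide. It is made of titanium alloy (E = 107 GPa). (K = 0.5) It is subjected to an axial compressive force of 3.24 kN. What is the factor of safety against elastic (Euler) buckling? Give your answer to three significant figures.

n ≈ 1.71

Buckling occurs about the weak axis: I_min = h·b³/12 with b = 26.2 mm (the shorter side).
I_min = 39.6×26.2³/12 = 5.935×10^4 mm⁴
I = 5.935×10^4 mm⁴ = 5.935×10^-8 m⁴
Effective length L_e = K·L = 0.5 × 6.73 = 3.365 m
P_cr = π²EI / L_e² = π² × 107×10⁹ × 5.935×10^-8 / 3.365² = 5.535×10^3 N
Factor of safety n = P_cr / P = 5.5352 / 3.24 = 1.71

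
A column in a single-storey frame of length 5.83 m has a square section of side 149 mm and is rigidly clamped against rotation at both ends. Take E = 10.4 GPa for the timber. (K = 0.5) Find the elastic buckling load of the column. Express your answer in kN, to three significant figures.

P_cr ≈ 496 kN

I = a⁴/12 = 149⁴/12 = 4.107×10^7 mm⁴
I = 4.107×10^7 mm⁴ = 4.107×10^-5 m⁴
Effective length L_e = K·L = 0.5 × 5.83 = 2.915 m
P_cr = π²EI / L_e² = π² × 10.4×10⁹ × 4.107×10^-5 / 2.915² = 4.962×10^5 N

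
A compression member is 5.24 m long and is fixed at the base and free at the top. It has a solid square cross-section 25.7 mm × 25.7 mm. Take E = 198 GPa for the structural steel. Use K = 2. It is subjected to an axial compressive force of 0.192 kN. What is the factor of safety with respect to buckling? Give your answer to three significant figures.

I = a⁴/12 = 25.7⁴/12 = 3.635×10^4 mm⁴
I = 3.635×10^4 mm⁴ = 3.635×10^-8 m⁴
Effective length L_e = K·L = 2 × 5.24 = 10.48 m
P_cr = π²EI / L_e² = π² × 198×10⁹ × 3.635×10^-8 / 10.48² = 646.8 N
Factor of safety n = P_cr / P = 0.64684 / 0.192 = 3.37

n ≈ 3.37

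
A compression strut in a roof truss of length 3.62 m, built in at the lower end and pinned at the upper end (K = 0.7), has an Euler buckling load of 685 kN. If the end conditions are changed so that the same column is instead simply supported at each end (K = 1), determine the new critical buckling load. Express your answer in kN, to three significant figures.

P_cr ∝ 1/K², so P_cr,new = P_cr,old × (K_old/K_new)² = 685 × (0.7/1)²
= 685 × 0.4900 = 336 kN

P_cr ≈ 336 kN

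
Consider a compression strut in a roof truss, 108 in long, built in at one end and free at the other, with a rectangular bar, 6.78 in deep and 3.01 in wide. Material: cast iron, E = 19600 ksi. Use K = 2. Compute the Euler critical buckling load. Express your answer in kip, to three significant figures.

P_cr ≈ 63.9 kip

Buckling occurs about the weak axis: I_min = h·b³/12 with b = 3.01 in (the shorter side).
I_min = 6.78×3.01³/12 = 15.41 in⁴
Effective length L_e = K·L = 2 × 108 = 216.0 in
P_cr = π²EI / L_e² = π² × 19600×10³ × 15.41 / 216.0² = 6.388×10^4 lb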